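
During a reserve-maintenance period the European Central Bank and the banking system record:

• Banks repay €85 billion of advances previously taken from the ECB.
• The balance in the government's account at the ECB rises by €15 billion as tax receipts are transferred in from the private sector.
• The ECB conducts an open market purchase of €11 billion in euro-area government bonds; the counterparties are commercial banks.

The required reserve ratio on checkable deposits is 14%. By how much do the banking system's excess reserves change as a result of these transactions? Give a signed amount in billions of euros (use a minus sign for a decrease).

Discount-window repayment €85 billion: reserves −€85B, deposits 0.
Government account inflow €15 billion: reserves −€15B, deposits −€15B.
OMO purchase (from banks) €11 billion: reserves +€11B, deposits 0.
Totals: Δreserves = −€89B, Δdeposits = −€15B.
Δrequired reserves = 14% × −€15B = −€2.1B.
Δexcess reserves = Δreserves − Δrequired = −€89B − (−€2.1B) = -€86.9 billion.

-€86.9 billion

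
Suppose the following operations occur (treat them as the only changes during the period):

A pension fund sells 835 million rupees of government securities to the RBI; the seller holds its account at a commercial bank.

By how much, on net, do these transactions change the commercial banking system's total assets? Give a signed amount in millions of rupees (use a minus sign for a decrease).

Asset purchase (from non-banks) 835 million rupees: bank balance sheets expand → +835M.

+835 million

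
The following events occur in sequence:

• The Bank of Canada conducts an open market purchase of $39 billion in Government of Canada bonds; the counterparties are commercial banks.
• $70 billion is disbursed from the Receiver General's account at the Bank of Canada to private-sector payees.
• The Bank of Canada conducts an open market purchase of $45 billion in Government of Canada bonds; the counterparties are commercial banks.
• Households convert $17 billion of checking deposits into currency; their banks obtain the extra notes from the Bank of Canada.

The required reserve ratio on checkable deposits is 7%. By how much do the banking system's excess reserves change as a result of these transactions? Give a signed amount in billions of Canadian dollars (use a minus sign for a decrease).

OMO purchase (from banks) $39 billion: reserves +$39B, deposits 0.
Government spending $70 billion: reserves +$70B, deposits +$70B.
OMO purchase (from banks) $45 billion: reserves +$45B, deposits 0.
Currency withdrawal $17 billion: reserves −$17B, deposits −$17B.
Totals: Δreserves = +$137B, Δdeposits = +$53B.
Δrequired reserves = 7% × +$53B = +$3.71B.
Δexcess reserves = Δreserves − Δrequired = +$137B − (+$3.71B) = +$133.29 billion.

+$133.29 billion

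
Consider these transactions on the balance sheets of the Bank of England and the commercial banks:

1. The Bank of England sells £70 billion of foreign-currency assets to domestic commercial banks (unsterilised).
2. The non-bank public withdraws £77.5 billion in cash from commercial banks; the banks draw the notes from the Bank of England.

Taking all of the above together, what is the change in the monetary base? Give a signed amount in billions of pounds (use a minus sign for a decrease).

-£70 billion

FX sale £70 billion: Bank of England balance sheet contracts → −£70B.
Currency withdrawal £77.5 billion: just a shift between currency and reserves — both are base money → 0.
Net: −70 + 0 = -£70 billion.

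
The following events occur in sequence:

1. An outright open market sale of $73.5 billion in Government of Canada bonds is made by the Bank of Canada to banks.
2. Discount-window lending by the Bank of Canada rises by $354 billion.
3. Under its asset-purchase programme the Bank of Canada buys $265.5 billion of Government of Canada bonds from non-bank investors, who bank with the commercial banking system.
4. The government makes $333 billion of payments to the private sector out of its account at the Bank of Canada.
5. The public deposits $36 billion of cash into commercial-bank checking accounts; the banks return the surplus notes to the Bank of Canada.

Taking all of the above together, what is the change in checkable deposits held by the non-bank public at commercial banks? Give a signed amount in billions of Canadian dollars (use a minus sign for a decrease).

+$634.5 billion

OMO sale (to banks) $73.5 billion: the counterparty is a bank, so public deposits are unchanged → 0.
Discount-window loan $354 billion: the counterparty is a bank, so public deposits are unchanged → 0.
Asset purchase (from non-banks) $265.5 billion: non-bank counterparties' bank balances rise → +$265.5B.
Government spending $333 billion: non-bank counterparties' bank balances rise → +$333B.
Currency deposit $36 billion: non-bank counterparties' bank balances rise → +$36B.
Net: 0 + 0 + 265.5 + 333 + 36 = +$634.5 billion.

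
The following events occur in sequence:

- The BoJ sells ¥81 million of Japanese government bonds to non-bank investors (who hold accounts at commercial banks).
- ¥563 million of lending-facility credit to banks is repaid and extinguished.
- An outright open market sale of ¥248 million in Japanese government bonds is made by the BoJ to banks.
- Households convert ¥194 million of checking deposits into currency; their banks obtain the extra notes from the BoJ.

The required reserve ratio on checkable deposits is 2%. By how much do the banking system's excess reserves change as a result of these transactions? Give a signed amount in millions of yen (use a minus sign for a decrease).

-¥1080.5 million

Asset sale (to non-banks) ¥81 million: reserves −¥81M, deposits −¥81M.
Discount-window repayment ¥563 million: reserves −¥563M, deposits 0.
OMO sale (to banks) ¥248 million: reserves −¥248M, deposits 0.
Currency withdrawal ¥194 million: reserves −¥194M, deposits −¥194M.
Totals: Δreserves = −¥1086M, Δdeposits = −¥275M.
Δrequired reserves = 2% × −¥275M = −¥5.5M.
Δexcess reserves = Δreserves − Δrequired = −¥1086M − (−¥5.5M) = -¥1080.5 million.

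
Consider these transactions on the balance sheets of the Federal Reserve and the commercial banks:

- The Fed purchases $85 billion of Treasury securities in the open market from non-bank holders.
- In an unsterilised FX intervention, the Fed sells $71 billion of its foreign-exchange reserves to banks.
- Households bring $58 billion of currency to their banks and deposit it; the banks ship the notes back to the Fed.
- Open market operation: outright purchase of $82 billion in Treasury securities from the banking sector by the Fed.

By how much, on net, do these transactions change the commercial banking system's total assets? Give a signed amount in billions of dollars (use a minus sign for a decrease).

+$143 billion

Fed balance sheet:
  Assets:      Securities +$167B, Foreign assets −$71B
  Liabilities: Bank reserves +$154B, Currency in circulation −$58B
Commercial banking system:
  Assets:      Reserves at CB +$154B, Securities −$82B, Foreign assets +$71B
  Liabilities: Checkable deposits +$143B
Change in total bank assets = +$143 billion.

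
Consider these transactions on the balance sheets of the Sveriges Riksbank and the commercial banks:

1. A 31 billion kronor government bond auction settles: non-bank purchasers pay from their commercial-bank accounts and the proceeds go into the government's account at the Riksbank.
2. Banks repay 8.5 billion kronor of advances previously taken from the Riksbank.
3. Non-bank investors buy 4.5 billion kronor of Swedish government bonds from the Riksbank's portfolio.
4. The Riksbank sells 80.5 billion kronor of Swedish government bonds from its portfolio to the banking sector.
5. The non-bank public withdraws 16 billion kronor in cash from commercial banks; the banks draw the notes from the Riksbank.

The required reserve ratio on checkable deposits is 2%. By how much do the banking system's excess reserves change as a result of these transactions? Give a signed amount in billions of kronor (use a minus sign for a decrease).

Government account inflow 31 billion kronor: reserves −31B, deposits −31B.
Discount-window repayment 8.5 billion kronor: reserves −8.5B, deposits 0.
Asset sale (to non-banks) 4.5 billion kronor: reserves −4.5B, deposits −4.5B.
OMO sale (to banks) 80.5 billion kronor: reserves −80.5B, deposits 0.
Currency withdrawal 16 billion kronor: reserves −16B, deposits −16B.
Totals: Δreserves = −140.5B, Δdeposits = −51.5B.
Δrequired reserves = 2% × −51.5B = −1.03B.
Δexcess reserves = Δreserves − Δrequired = −140.5B − (−1.03B) = -139.47 billion.

-139.47 billion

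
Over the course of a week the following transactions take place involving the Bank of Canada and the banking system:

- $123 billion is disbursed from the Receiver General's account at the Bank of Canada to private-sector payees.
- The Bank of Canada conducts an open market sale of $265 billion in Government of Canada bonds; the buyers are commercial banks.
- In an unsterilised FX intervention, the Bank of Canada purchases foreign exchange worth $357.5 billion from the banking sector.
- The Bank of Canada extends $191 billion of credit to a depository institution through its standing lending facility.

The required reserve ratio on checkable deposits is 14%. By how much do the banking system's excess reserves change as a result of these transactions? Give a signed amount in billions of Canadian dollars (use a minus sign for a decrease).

Government spending $123 billion: reserves +$123B, deposits +$123B.
OMO sale (to banks) $265 billion: reserves −$265B, deposits 0.
FX purchase $357.5 billion: reserves +$357.5B, deposits 0.
Discount-window loan $191 billion: reserves +$191B, deposits 0.
Totals: Δreserves = +$406.5B, Δdeposits = +$123B.
Δrequired reserves = 14% × +$123B = +$17.22B.
Δexcess reserves = Δreserves − Δrequired = +$406.5B − (+$17.22B) = +$389.28 billion.

+$389.28 billion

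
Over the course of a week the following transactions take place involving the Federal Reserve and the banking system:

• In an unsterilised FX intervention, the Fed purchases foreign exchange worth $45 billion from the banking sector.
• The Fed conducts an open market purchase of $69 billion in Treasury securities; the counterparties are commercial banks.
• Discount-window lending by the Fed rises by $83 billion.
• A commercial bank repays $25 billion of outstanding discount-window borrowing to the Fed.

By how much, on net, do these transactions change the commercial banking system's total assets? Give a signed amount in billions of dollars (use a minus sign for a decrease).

+$58 billion

FX purchase $45 billion: just an asset swap on bank balance sheets → 0.
OMO purchase (from banks) $69 billion: just an asset swap on bank balance sheets → 0.
Discount-window loan $83 billion: bank balance sheets expand → +$83B.
Discount-window repayment $25 billion: bank balance sheets shrink → −$25B.
Net: 0 + 0 + 83 − 25 = +$58 billion.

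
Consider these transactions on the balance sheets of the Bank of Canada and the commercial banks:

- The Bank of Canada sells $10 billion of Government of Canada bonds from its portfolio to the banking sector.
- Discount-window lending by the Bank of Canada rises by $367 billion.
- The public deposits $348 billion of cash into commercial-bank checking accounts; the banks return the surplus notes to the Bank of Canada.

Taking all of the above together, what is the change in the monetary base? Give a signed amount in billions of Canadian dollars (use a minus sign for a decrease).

+$357 billion

Bank of Canada balance sheet:
  Assets:      Securities −$10B, Loans to banks +$367B
  Liabilities: Bank reserves +$705B, Currency in circulation −$348B
Monetary base = currency + reserves: −$348B + (+$705B) = +$357 billion.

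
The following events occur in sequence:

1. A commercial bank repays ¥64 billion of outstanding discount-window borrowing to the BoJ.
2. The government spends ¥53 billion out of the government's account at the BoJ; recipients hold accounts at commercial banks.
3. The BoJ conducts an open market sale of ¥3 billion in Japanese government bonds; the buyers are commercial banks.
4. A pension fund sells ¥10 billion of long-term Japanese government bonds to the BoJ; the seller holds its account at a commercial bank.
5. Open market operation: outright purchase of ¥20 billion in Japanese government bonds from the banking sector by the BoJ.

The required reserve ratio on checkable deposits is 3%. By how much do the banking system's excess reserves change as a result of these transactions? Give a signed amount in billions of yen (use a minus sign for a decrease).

Discount-window repayment ¥64 billion: reserves −¥64B, deposits 0.
Government spending ¥53 billion: reserves +¥53B, deposits +¥53B.
OMO sale (to banks) ¥3 billion: reserves −¥3B, deposits 0.
Asset purchase (from non-banks) ¥10 billion: reserves +¥10B, deposits +¥10B.
OMO purchase (from banks) ¥20 billion: reserves +¥20B, deposits 0.
Totals: Δreserves = +¥16B, Δdeposits = +¥63B.
Δrequired reserves = 3% × +¥63B = +¥1.89B.
Δexcess reserves = Δreserves − Δrequired = +¥16B − (+¥1.89B) = +¥14.11 billion.

+¥14.11 billion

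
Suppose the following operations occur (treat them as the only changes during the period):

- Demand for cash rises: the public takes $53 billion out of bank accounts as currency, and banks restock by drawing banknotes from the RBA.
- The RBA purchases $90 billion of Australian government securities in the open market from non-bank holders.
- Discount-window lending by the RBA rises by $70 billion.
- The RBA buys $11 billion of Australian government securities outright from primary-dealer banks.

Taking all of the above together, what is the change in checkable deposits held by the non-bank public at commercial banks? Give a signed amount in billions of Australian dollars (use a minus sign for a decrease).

RBA balance sheet:
  Assets:      Securities +$101B, Loans to banks +$70B
  Liabilities: Bank reserves +$118B, Currency in circulation +$53B
Commercial banking system:
  Assets:      Reserves at CB +$118B, Securities −$11B
  Liabilities: Checkable deposits +$37B, Borrowings from CB +$70B
So the change in checkable deposits held by the non-bank public at commercial banks is +$37 billion.

+$37 billion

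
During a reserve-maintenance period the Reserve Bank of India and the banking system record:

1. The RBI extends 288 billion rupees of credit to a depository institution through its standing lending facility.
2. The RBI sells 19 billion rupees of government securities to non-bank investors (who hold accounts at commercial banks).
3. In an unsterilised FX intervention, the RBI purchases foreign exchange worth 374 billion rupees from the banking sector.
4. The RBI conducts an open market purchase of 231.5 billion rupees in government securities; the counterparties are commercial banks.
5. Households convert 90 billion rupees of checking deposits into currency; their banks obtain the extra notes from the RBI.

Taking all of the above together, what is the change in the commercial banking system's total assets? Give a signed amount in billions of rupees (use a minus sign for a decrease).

Discount-window loan 288 billion rupees: bank balance sheets expand → +288B.
Asset sale (to non-banks) 19 billion rupees: bank balance sheets shrink → −19B.
FX purchase 374 billion rupees: just an asset swap on bank balance sheets → 0.
OMO purchase (from banks) 231.5 billion rupees: just an asset swap on bank balance sheets → 0.
Currency withdrawal 90 billion rupees: bank balance sheets shrink → −90B.
Net: 288 − 19 + 0 + 0 − 90 = +179 billion.

+179 billion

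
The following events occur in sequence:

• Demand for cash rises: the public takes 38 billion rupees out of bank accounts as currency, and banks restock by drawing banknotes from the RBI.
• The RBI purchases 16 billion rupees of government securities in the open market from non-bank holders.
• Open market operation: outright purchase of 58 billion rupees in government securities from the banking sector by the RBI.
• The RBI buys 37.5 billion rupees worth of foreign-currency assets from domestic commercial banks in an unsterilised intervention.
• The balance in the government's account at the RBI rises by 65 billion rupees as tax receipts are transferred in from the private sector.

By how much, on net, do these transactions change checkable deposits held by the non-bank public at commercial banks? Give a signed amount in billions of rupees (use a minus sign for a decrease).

-87 billion

RBI balance sheet:
  Assets:      Securities +74B, Foreign assets +37.5B
  Liabilities: Bank reserves +8.5B, Currency in circulation +38B, Government deposits +65B
Commercial banking system:
  Assets:      Reserves at CB +8.5B, Securities −58B, Foreign assets −37.5B
  Liabilities: Checkable deposits −87B
So the change in checkable deposits held by the non-bank public at commercial banks is -87 billion.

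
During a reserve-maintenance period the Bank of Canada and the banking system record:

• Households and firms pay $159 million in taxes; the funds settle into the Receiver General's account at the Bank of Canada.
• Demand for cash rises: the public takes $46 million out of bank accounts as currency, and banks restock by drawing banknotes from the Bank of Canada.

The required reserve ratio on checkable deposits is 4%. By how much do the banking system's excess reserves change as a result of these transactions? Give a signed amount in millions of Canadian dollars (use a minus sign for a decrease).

-$196.8 million

Government account inflow $159 million: reserves −$159M, deposits −$159M.
Currency withdrawal $46 million: reserves −$46M, deposits −$46M.
Totals: Δreserves = −$205M, Δdeposits = −$205M.
Δrequired reserves = 4% × −$205M = −$8.2M.
Δexcess reserves = Δreserves − Δrequired = −$205M − (−$8.2M) = -$196.8 million.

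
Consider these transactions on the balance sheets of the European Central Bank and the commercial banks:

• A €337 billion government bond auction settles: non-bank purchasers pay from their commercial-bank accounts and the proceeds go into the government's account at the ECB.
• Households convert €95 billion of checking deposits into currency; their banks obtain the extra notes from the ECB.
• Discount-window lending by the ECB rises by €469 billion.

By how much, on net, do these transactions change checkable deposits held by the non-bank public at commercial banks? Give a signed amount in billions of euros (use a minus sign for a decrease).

-€432 billion

Government account inflow €337 billion: non-bank counterparties' bank balances fall → −€337B.
Currency withdrawal €95 billion: non-bank counterparties' bank balances fall → −€95B.
Discount-window loan €469 billion: the counterparty is a bank, so public deposits are unchanged → 0.
Net: −337 − 95 + 0 = -€432 billion.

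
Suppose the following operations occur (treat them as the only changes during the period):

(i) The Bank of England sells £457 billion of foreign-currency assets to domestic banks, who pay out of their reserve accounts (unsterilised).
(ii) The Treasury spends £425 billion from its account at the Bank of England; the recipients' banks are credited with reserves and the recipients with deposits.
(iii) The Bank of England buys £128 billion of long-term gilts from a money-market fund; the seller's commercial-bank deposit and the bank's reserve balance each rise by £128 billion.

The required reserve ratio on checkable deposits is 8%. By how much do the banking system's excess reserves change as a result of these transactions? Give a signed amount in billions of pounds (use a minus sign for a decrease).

+£51.76 billion

FX sale £457 billion: reserves −£457B, deposits 0.
Government spending £425 billion: reserves +£425B, deposits +£425B.
Asset purchase (from non-banks) £128 billion: reserves +£128B, deposits +£128B.
Totals: Δreserves = +£96B, Δdeposits = +£553B.
Δrequired reserves = 8% × +£553B = +£44.24B.
Δexcess reserves = Δreserves − Δrequired = +£96B − (+£44.24B) = +£51.76 billion.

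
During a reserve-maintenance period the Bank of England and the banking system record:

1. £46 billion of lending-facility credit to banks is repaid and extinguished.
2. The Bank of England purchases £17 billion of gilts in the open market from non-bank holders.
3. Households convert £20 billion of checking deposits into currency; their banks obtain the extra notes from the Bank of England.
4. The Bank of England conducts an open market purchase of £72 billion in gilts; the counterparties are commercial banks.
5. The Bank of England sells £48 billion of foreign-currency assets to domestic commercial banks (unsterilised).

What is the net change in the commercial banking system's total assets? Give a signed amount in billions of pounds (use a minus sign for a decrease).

Discount-window repayment £46 billion: bank balance sheets shrink → −£46B.
Asset purchase (from non-banks) £17 billion: bank balance sheets expand → +£17B.
Currency withdrawal £20 billion: bank balance sheets shrink → −£20B.
OMO purchase (from banks) £72 billion: just an asset swap on bank balance sheets → 0.
FX sale £48 billion: just an asset swap on bank balance sheets → 0.
Net: −46 + 17 − 20 + 0 + 0 = -£49 billion.

-£49 billion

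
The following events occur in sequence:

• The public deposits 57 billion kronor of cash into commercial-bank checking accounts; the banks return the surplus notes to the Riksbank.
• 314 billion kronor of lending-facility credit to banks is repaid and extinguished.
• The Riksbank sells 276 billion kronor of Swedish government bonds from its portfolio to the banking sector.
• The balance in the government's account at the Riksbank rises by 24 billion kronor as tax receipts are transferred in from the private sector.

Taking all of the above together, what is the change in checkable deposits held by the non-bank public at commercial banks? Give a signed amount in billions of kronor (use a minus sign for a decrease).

+33 billion

Riksbank balance sheet:
  Assets:      Securities −276B, Loans to banks −314B
  Liabilities: Bank reserves −557B, Currency in circulation −57B, Government deposits +24B
Commercial banking system:
  Assets:      Reserves at CB −557B, Securities +276B
  Liabilities: Checkable deposits +33B, Borrowings from CB −314B
So the change in checkable deposits held by the non-bank public at commercial banks is +33 billion.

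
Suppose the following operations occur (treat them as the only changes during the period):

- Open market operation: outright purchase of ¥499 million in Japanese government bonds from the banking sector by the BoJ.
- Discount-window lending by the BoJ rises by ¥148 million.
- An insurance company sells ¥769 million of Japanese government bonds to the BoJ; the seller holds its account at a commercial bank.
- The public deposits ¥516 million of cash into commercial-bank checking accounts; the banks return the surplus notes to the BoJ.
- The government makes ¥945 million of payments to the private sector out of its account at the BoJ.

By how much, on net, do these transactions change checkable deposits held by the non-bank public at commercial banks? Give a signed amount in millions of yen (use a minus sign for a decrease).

+¥2230 million

OMO purchase (from banks) ¥499 million: the counterparty is a bank, so public deposits are unchanged → 0.
Discount-window loan ¥148 million: the counterparty is a bank, so public deposits are unchanged → 0.
Asset purchase (from non-banks) ¥769 million: non-bank counterparties' bank balances rise → +¥769M.
Currency deposit ¥516 million: non-bank counterparties' bank balances rise → +¥516M.
Government spending ¥945 million: non-bank counterparties' bank balances rise → +¥945M.
Net: 0 + 0 + 769 + 516 + 945 = +¥2230 million.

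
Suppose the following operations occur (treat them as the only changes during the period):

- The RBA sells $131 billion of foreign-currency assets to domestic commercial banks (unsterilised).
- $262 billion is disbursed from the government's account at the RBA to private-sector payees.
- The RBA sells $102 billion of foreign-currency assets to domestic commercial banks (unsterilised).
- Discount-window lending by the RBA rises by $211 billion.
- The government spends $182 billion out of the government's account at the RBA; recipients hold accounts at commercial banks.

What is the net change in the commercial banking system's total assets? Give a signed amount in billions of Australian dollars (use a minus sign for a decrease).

+$655 billion

FX sale $131 billion: just an asset swap on bank balance sheets → 0.
Government spending $262 billion: bank balance sheets expand → +$262B.
FX sale $102 billion: just an asset swap on bank balance sheets → 0.
Discount-window loan $211 billion: bank balance sheets expand → +$211B.
Government spending $182 billion: bank balance sheets expand → +$182B.
Net: 0 + 262 + 0 + 211 + 182 = +$655 billion.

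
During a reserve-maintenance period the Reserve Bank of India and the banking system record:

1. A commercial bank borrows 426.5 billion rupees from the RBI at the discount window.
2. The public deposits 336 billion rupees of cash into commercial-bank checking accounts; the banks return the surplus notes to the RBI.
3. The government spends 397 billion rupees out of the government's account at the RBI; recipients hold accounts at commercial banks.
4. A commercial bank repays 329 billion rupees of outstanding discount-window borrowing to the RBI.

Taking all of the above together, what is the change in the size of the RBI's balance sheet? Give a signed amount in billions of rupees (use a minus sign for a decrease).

Discount-window loan 426.5 billion rupees: an RBI asset is acquired → +426.5B.
Currency deposit 336 billion rupees: only the composition of liabilities changes → 0.
Government spending 397 billion rupees: only the composition of liabilities changes → 0.
Discount-window repayment 329 billion rupees: an RBI asset is shed → −329B.
Net: 426.5 + 0 + 0 − 329 = +97.5 billion.

+97.5 billion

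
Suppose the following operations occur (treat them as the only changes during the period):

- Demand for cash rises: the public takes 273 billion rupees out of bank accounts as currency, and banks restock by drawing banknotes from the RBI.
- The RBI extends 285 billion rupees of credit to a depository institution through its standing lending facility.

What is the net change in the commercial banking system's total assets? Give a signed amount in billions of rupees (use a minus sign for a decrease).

+12 billion

RBI balance sheet:
  Assets:      Loans to banks +285B
  Liabilities: Bank reserves +12B, Currency in circulation +273B
Commercial banking system:
  Assets:      Reserves at CB +12B
  Liabilities: Checkable deposits −273B, Borrowings from CB +285B
Change in total bank assets = +12 billion.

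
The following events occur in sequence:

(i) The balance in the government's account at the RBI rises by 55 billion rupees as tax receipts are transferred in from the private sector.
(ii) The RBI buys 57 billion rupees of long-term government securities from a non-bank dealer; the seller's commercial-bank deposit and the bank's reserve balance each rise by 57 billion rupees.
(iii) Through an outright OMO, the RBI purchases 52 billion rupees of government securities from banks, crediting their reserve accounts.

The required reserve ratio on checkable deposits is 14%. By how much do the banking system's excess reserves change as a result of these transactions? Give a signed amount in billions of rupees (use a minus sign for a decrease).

Government account inflow 55 billion rupees: reserves −55B, deposits −55B.
Asset purchase (from non-banks) 57 billion rupees: reserves +57B, deposits +57B.
OMO purchase (from banks) 52 billion rupees: reserves +52B, deposits 0.
Totals: Δreserves = +54B, Δdeposits = +2B.
Δrequired reserves = 14% × +2B = +0.28B.
Δexcess reserves = Δreserves − Δrequired = +54B − (+0.28B) = +53.72 billion.

+53.72 billion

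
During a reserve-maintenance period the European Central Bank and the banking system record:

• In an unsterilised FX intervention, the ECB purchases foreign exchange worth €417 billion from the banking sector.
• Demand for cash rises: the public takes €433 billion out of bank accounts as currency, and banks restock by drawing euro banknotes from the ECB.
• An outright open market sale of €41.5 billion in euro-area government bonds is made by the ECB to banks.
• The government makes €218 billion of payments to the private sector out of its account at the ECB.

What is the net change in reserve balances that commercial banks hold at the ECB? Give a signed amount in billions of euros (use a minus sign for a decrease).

ECB balance sheet:
  Assets:      Securities −€41.5B, Foreign assets +€417B
  Liabilities: Bank reserves +€160.5B, Currency in circulation +€433B, Government deposits −€218B
So the change in reserve balances that commercial banks hold at the ECB is +€160.5 billion.

+€160.5 billion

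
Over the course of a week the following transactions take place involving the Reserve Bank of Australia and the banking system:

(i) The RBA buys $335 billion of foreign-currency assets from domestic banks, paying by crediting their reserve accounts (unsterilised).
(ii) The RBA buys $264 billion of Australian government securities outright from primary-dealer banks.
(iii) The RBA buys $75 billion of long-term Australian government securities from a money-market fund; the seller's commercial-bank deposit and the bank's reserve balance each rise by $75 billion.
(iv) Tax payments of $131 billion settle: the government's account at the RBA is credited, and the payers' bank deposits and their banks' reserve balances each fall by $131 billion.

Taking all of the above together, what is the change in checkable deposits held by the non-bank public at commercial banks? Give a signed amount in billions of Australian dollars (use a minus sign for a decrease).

-$56 billion

FX purchase $335 billion: the counterparty is a bank, so public deposits are unchanged → 0.
OMO purchase (from banks) $264 billion: the counterparty is a bank, so public deposits are unchanged → 0.
Asset purchase (from non-banks) $75 billion: non-bank counterparties' bank balances rise → +$75B.
Government account inflow $131 billion: non-bank counterparties' bank balances fall → −$131B.
Net: 0 + 0 + 75 − 131 = -$56 billion.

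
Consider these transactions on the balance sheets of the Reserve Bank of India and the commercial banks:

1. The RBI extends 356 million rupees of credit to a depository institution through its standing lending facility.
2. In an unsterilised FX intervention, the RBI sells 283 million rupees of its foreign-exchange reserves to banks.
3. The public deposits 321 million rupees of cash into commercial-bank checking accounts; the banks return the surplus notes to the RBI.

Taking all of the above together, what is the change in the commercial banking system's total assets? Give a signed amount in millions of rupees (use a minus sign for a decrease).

+677 million

RBI balance sheet:
  Assets:      Loans to banks +356M, Foreign assets −283M
  Liabilities: Bank reserves +394M, Currency in circulation −321M
Commercial banking system:
  Assets:      Reserves at CB +394M, Foreign assets +283M
  Liabilities: Checkable deposits +321M, Borrowings from CB +356M
Change in total bank assets = +677 million.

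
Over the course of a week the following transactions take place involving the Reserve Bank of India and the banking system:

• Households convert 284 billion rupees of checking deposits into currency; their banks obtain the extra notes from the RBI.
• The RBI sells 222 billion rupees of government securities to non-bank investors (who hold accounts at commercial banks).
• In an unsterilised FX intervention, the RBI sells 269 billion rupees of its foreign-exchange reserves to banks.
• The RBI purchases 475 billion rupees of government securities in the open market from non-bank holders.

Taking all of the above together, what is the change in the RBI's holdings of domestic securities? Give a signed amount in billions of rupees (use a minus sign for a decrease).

+253 billion

Currency withdrawal 284 billion rupees: the RBI's securities portfolio is untouched → 0.
Asset sale (to non-banks) 222 billion rupees: securities removed from the RBI's portfolio → −222B.
FX sale 269 billion rupees: the RBI's securities portfolio is untouched → 0.
Asset purchase (from non-banks) 475 billion rupees: securities added to the RBI's portfolio → +475B.
Net: 0 − 222 + 0 + 475 = +253 billion.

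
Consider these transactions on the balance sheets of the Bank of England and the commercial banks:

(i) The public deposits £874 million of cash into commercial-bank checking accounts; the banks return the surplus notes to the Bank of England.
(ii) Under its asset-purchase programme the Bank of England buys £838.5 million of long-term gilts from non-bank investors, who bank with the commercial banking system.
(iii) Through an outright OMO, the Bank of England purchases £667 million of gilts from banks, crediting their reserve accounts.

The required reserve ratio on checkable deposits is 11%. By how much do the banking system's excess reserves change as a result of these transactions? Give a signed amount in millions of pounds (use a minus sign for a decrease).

Currency deposit £874 million: reserves +£874M, deposits +£874M.
Asset purchase (from non-banks) £838.5 million: reserves +£838.5M, deposits +£838.5M.
OMO purchase (from banks) £667 million: reserves +£667M, deposits 0.
Totals: Δreserves = +£2379.5M, Δdeposits = +£1712.5M.
Δrequired reserves = 11% × +£1712.5M = +£188.375M.
Δexcess reserves = Δreserves − Δrequired = +£2379.5M − (+£188.375M) = +£2191.125 million.

+£2191.125 million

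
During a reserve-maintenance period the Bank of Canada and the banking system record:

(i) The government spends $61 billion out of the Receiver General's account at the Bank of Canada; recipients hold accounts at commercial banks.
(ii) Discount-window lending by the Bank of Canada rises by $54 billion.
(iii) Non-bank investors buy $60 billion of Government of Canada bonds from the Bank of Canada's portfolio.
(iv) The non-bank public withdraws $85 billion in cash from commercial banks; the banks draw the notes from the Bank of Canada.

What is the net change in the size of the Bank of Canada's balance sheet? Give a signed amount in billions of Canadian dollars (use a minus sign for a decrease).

-$6 billion

Bank of Canada balance sheet:
  Assets:      Securities −$60B, Loans to banks +$54B
  Liabilities: Bank reserves −$30B, Currency in circulation +$85B, Government deposits −$61B
Commercial banking system:
  Assets:      Reserves at CB −$30B
  Liabilities: Checkable deposits −$84B, Borrowings from CB +$54B
Change in total Bank of Canada assets = -$6 billion.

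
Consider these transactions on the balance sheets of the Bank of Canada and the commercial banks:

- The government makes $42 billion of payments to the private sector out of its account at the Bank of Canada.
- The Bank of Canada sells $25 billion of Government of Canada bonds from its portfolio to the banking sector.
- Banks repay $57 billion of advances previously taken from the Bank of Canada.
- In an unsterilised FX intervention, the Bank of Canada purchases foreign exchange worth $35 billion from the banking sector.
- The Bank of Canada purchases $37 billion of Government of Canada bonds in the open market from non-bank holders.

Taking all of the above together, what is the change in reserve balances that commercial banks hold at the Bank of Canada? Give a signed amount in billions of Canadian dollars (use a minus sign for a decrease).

+$32 billion

Bank of Canada balance sheet:
  Assets:      Securities +$12B, Loans to banks −$57B, Foreign assets +$35B
  Liabilities: Bank reserves +$32B, Government deposits −$42B
Commercial banking system:
  Assets:      Reserves at CB +$32B, Securities +$25B, Foreign assets −$35B
  Liabilities: Checkable deposits +$79B, Borrowings from CB −$57B
So the change in reserve balances that commercial banks hold at the Bank of Canada is +$32 billion.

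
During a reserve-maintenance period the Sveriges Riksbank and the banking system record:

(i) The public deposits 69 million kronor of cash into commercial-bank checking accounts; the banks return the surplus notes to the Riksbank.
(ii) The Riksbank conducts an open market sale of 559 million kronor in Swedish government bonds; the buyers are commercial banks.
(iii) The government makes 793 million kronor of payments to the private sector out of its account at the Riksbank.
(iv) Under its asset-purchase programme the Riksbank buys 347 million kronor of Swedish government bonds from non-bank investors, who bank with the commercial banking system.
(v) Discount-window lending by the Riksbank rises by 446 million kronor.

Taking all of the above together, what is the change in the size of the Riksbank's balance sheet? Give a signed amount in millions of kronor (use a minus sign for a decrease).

Riksbank balance sheet:
  Assets:      Securities −212M, Loans to banks +446M
  Liabilities: Bank reserves +1096M, Currency in circulation −69M, Government deposits −793M
Commercial banking system:
  Assets:      Reserves at CB +1096M, Securities +559M
  Liabilities: Checkable deposits +1209M, Borrowings from CB +446M
Change in total Riksbank assets = +234 million.

+234 million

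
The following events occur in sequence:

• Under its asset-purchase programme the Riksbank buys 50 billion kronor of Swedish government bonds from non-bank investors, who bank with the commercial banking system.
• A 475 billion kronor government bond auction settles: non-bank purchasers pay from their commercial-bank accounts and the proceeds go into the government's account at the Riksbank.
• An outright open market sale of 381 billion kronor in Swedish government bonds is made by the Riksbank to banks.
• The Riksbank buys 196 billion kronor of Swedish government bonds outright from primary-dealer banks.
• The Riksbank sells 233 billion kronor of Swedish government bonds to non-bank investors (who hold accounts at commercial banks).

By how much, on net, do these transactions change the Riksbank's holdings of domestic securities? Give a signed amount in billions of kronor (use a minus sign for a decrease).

-368 billion

Asset purchase (from non-banks) 50 billion kronor: securities added to the Riksbank's portfolio → +50B.
Government account inflow 475 billion kronor: the Riksbank's securities portfolio is untouched → 0.
OMO sale (to banks) 381 billion kronor: securities removed from the Riksbank's portfolio → −381B.
OMO purchase (from banks) 196 billion kronor: securities added to the Riksbank's portfolio → +196B.
Asset sale (to non-banks) 233 billion kronor: securities removed from the Riksbank's portfolio → −233B.
Net: 50 + 0 − 381 + 196 − 233 = -368 billion.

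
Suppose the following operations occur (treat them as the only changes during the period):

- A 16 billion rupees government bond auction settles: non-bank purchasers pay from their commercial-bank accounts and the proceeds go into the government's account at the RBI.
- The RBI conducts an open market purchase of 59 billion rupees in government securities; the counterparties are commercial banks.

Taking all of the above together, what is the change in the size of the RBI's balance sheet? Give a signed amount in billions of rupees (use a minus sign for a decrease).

+59 billion

Government account inflow 16 billion rupees: only the composition of liabilities changes → 0.
OMO purchase (from banks) 59 billion rupees: an RBI asset is acquired → +59B.
Net: 0 + 59 = +59 billion.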